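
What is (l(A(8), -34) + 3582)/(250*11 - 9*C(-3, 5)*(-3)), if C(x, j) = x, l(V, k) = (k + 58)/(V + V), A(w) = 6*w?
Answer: 14329/10676 ≈ 1.3422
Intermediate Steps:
l(V, k) = (58 + k)/(2*V) (l(V, k) = (58 + k)/((2*V)) = (58 + k)*(1/(2*V)) = (58 + k)/(2*V))
(l(A(8), -34) + 3582)/(250*11 - 9*C(-3, 5)*(-3)) = ((58 - 34)/(2*((6*8))) + 3582)/(250*11 - 9*(-3)*(-3)) = ((1/2)*24/48 + 3582)/(2750 + 27*(-3)) = ((1/2)*(1/48)*24 + 3582)/(2750 - 81) = (1/4 + 3582)/2669 = (14329/4)*(1/2669) = 14329/10676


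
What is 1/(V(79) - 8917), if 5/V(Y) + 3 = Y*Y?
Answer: -6238/55624241 ≈ -0.00011215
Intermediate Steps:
V(Y) = 5/(-3 + Y²) (V(Y) = 5/(-3 + Y*Y) = 5/(-3 + Y²))
1/(V(79) - 8917) = 1/(5/(-3 + 79²) - 8917) = 1/(5/(-3 + 6241) - 8917) = 1/(5/6238 - 8917) = 1/(-55624241/6238) = -6238/55624241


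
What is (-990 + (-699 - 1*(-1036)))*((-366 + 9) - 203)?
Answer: 365680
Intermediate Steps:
(-990 + (-699 - 1*(-1036)))*((-366 + 9) - 203) = (-990 + (-699 + 1036))*(-357 - 203) = (-990 + 337)*(-560) = -653*(-560) = 365680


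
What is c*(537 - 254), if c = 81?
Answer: 22923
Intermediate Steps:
c*(537 - 254) = 81*(537 - 254) = 81*283 = 22923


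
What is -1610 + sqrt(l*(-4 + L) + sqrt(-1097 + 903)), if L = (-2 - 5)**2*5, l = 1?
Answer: -1610 + sqrt(241 + I*sqrt(194)) ≈ -1594.5 + 0.44842*I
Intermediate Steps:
L = 245 (L = (-7)**2*5 = 49*5 = 245)
-1610 + sqrt(l*(-4 + L) + sqrt(-1097 + 903)) = -1610 + sqrt(1*(-4 + 245) + sqrt(-1097 + 903)) = -1610 + sqrt(1*241 + sqrt(-194)) = -1610 + sqrt(241 + I*sqrt(194))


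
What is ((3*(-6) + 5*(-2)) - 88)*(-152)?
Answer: 17632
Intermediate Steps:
((3*(-6) + 5*(-2)) - 88)*(-152) = ((-18 - 10) - 88)*(-152) = (-28 - 88)*(-152) = -116*(-152) = 17632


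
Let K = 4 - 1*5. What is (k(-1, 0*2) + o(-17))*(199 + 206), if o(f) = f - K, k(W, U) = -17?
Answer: -13365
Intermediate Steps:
K = -1 (K = 4 - 5 = -1)
o(f) = 1 + f (o(f) = f - 1*(-1) = f + 1 = 1 + f)
(k(-1, 0*2) + o(-17))*(199 + 206) = (-17 + (1 - 17))*(199 + 206) = (-17 - 16)*405 = -33*405 = -13365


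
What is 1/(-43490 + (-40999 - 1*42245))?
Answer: -1/126734 ≈ -7.8905e-6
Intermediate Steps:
1/(-43490 + (-40999 - 1*42245)) = 1/(-43490 + (-40999 - 42245)) = 1/(-43490 - 83244) = 1/(-126734) = -1/126734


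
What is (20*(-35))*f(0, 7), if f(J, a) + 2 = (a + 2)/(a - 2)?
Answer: 140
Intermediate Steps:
f(J, a) = -2 + (2 + a)/(-2 + a) (f(J, a) = -2 + (a + 2)/(a - 2) = -2 + (2 + a)/(-2 + a))
(20*(-35))*f(0, 7) = (20*(-35))*((6 - 1*7)/(-2 + 7)) = -700*(6 - 7)/5 = -140*(-1) = -700*(-1/5) = 140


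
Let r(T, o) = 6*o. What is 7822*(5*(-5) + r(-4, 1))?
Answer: -148618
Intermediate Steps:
7822*(5*(-5) + r(-4, 1)) = 7822*(5*(-5) + 6*1) = 7822*(-25 + 6) = 7822*(-19) = -148618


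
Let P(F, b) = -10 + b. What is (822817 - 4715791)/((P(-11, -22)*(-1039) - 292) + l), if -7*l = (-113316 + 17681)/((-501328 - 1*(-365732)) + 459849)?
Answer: -8836159488954/74802668711 ≈ -118.13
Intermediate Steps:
l = 95635/2269771 (l = -(-113316 + 17681)/(7*((-501328 - 1*(-365732)) + 459849)) = -(-95635)/(7*((-501328 + 365732) + 459849)) = -(-95635)/(7*(-135596 + 459849)) = -(-95635)/(7*324253) = -⅐*(-95635/324253) = 95635/2269771 ≈ 0.042134)
(822817 - 4715791)/((P(-11, -22)*(-1039) - 292) + l) = (822817 - 4715791)/(((-10 - 22)*(-1039) - 292) + 95635/2269771) = -3892974/((-32*(-1039) - 292) + 95635/2269771) = -3892974/((33248 - 292) + 95635/2269771) = -3892974/(32956 + 95635/2269771) = -3892974/74802668711/2269771 = -3892974*2269771/74802668711 = -8836159488954/74802668711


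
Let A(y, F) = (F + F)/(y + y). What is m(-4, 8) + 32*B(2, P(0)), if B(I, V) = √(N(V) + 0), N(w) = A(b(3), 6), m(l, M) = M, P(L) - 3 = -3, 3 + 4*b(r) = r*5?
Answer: 8 + 32*√2 ≈ 53.255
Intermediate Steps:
b(r) = -¾ + 5*r/4 (b(r) = -¾ + (r*5)/4 = -¾ + (5*r)/4 = -¾ + 5*r/4)
P(L) = 0 (P(L) = 3 - 3 = 0)
A(y, F) = F/y (A(y, F) = (2*F)/((2*y)) = (2*F)*(1/(2*y)) = F/y)
N(w) = 2 (N(w) = 6/(-¾ + (5/4)*3) = 6/(-¾ + 15/4) = 6/3 = 6*(⅓) = 2)
B(I, V) = √2 (B(I, V) = √(2 + 0) = √2)
m(-4, 8) + 32*B(2, P(0)) = 8 + 32*√2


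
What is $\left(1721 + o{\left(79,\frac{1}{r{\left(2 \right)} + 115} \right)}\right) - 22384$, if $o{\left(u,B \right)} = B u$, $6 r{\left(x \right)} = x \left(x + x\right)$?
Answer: $- \frac{7211150}{349} \approx -20662.0$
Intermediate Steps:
$r{\left(x \right)} = \frac{x^{2}}{3}$ ($r{\left(x \right)} = \frac{x \left(x + x\right)}{6} = \frac{x 2 x}{6} = \frac{2 x^{2}}{6} = \frac{x^{2}}{3}$)
$\left(1721 + o{\left(79,\frac{1}{r{\left(2 \right)} + 115} \right)}\right) - 22384 = \left(1721 + \frac{1}{\frac{2^{2}}{3} + 115} \cdot 79\right) - 22384 = \left(1721 + \frac{1}{\frac{1}{3} \cdot 4 + 115} \cdot 79\right) - 22384 = \left(1721 + \frac{1}{\frac{4}{3} + 115} \cdot 79\right) - 22384 = \left(1721 + \frac{1}{\frac{349}{3}} \cdot 79\right) - 22384 = \left(1721 + \frac{3}{349} \cdot 79\right) - 22384 = \left(1721 + \frac{237}{349}\right) - 22384 = \frac{600866}{349} - 22384 = - \frac{7211150}{349}$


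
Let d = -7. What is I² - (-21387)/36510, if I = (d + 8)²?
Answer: 19299/12170 ≈ 1.5858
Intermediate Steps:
I = 1 (I = (-7 + 8)² = 1² = 1)
I² - (-21387)/36510 = 1² - (-21387)/36510 = 1 - (-21387)/36510 = 1 - 1*(-7129/12170) = 1 + 7129/12170 = 19299/12170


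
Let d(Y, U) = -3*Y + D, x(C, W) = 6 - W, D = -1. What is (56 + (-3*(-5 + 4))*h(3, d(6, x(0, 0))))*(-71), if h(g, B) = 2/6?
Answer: -4047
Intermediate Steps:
d(Y, U) = -1 - 3*Y (d(Y, U) = -3*Y - 1 = -1 - 3*Y)
h(g, B) = 1/3 (h(g, B) = 2*(1/6) = 1/3)
(56 + (-3*(-5 + 4))*h(3, d(6, x(0, 0))))*(-71) = (56 - 3*(-5 + 4)*(1/3))*(-71) = (56 - 3*(-1)*(1/3))*(-71) = (56 + 3*(1/3))*(-71) = (56 + 1)*(-71) = 57*(-71) = -4047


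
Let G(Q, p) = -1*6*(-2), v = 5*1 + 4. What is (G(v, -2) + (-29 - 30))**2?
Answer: 2209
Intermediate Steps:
v = 9 (v = 5 + 4 = 9)
G(Q, p) = 12 (G(Q, p) = -6*(-2) = 12)
(G(v, -2) + (-29 - 30))**2 = (12 + (-29 - 30))**2 = (12 - 59)**2 = (-47)**2 = 2209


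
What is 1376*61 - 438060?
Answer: -354124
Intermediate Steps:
1376*61 - 438060 = 83936 - 438060 = -354124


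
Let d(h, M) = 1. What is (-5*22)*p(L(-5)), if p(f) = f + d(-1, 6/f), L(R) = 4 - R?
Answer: -1100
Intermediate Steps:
p(f) = 1 + f (p(f) = f + 1 = 1 + f)
(-5*22)*p(L(-5)) = (-5*22)*(1 + (4 - 1*(-5))) = -110*(1 + (4 + 5)) = -110*(1 + 9) = -110*10 = -1100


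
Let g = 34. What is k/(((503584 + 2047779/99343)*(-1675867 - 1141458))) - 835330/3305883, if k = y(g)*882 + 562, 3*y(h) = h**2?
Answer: -16819937239810887536992/66566137672290465723675 ≈ -0.25268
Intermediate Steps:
y(h) = h**2/3
k = 340426 (k = ((1/3)*34**2)*882 + 562 = ((1/3)*1156)*882 + 562 = (1156/3)*882 + 562 = 339864 + 562 = 340426)
k/(((503584 + 2047779/99343)*(-1675867 - 1141458))) - 835330/3305883 = 340426/(((503584 + 2047779/99343)*(-1675867 - 1141458))) - 835330/3305883 = 340426/(((503584 + 2047779*(1/99343))*(-2817325))) - 835330*1/3305883 = 340426/(((503584 + 2047779/99343)*(-2817325))) - 835330/3305883 = 340426/(((50029593091/99343)*(-2817325))) - 835330/3305883 = 340426/(-140949623355101575/99343) - 835330/3305883 = 340426*(-99343/140949623355101575) - 835330/3305883 = -33818940118/140949623355101575 - 835330/3305883 = -16819937239810887536992/66566137672290465723675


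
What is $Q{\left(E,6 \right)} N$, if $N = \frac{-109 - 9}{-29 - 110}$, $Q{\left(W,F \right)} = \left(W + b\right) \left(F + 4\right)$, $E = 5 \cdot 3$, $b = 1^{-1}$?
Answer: $\frac{18880}{139} \approx 135.83$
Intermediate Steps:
$b = 1$
$E = 15$
$Q{\left(W,F \right)} = \left(1 + W\right) \left(4 + F\right)$ ($Q{\left(W,F \right)} = \left(W + 1\right) \left(F + 4\right) = \left(1 + W\right) \left(4 + F\right)$)
$N = \frac{118}{139}$ ($N = - \frac{118}{-139} = \left(-118\right) \left(- \frac{1}{139}\right) = \frac{118}{139} \approx 0.84892$)
$Q{\left(E,6 \right)} N = \left(4 + 6 + 4 \cdot 15 + 6 \cdot 15\right) \frac{118}{139} = \left(4 + 6 + 60 + 90\right) \frac{118}{139} = 160 \cdot \frac{118}{139} = \frac{18880}{139}$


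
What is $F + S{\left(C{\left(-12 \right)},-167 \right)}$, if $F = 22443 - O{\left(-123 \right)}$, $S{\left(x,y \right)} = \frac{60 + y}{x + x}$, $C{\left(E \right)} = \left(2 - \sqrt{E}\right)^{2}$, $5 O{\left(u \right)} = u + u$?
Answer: $\frac{- 1799911 i + 1799376 \sqrt{3}}{80 \left(\sqrt{3} - i\right)} \approx 22494.0 - 2.8958 i$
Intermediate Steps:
$O{\left(u \right)} = \frac{2 u}{5}$ ($O{\left(u \right)} = \frac{u + u}{5} = \frac{2 u}{5}$)
$S{\left(x,y \right)} = \frac{60 + y}{2 x}$
$F = \frac{112461}{5}$ ($F = 22443 - \frac{2}{5} \left(-123\right) = 22443 - - \frac{246}{5} = 22443 + \frac{246}{5} = \frac{112461}{5} \approx 22492.0$)
$F + S{\left(C{\left(-12 \right)},-167 \right)} = \frac{112461}{5} + \frac{60 - 167}{2 \left(-2 + \sqrt{-12}\right)^{2}} = \frac{112461}{5} + \frac{1}{2} \frac{1}{\left(-2 + 2 i \sqrt{3}\right)^{2}} \left(-107\right) = \frac{112461}{5} - \frac{107}{2 \left(-2 + 2 i \sqrt{3}\right)^{2}}$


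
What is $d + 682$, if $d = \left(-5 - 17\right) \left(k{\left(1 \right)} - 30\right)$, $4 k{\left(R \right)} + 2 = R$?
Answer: $\frac{2695}{2} \approx 1347.5$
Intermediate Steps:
$k{\left(R \right)} = - \frac{1}{2} + \frac{R}{4}$
$d = \frac{1331}{2}$ ($d = \left(-5 - 17\right) \left(\left(- \frac{1}{2} + \frac{1}{4} \cdot 1\right) - 30\right) = - 22 \left(\left(- \frac{1}{2} + \frac{1}{4}\right) - 30\right) = - 22 \left(- \frac{1}{4} - 30\right) = \left(-22\right) \left(- \frac{121}{4}\right) = \frac{1331}{2} \approx 665.5$)
$d + 682 = \frac{1331}{2} + 682 = \frac{2695}{2}$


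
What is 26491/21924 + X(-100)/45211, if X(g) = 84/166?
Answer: 3427887679/2836899828 ≈ 1.2083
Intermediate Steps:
X(g) = 42/83 (X(g) = 84*(1/166) = 42/83)
26491/21924 + X(-100)/45211 = 26491/21924 + (42/83)/45211 = 26491*(1/21924) + (42/83)*(1/45211) = 26491/21924 + 42/3752513 = 3427887679/2836899828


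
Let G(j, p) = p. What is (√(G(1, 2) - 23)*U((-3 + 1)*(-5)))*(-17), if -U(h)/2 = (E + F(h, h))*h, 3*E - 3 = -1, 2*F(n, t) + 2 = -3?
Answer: -1870*I*√21/3 ≈ -2856.5*I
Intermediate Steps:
F(n, t) = -5/2 (F(n, t) = -1 + (½)*(-3) = -1 - 3/2 = -5/2)
E = ⅔ (E = 1 + (⅓)*(-1) = 1 - ⅓ = ⅔ ≈ 0.66667)
U(h) = 11*h/3 (U(h) = -2*(⅔ - 5/2)*h = -(-11)*h/3 = 11*h/3)
(√(G(1, 2) - 23)*U((-3 + 1)*(-5)))*(-17) = (√(2 - 23)*(11*((-3 + 1)*(-5))/3))*(-17) = (√(-21)*(11*(-2*(-5))/3))*(-17) = ((I*√21)*((11/3)*10))*(-17) = ((I*√21)*(110/3))*(-17) = (110*I*√21/3)*(-17) = -1870*I*√21/3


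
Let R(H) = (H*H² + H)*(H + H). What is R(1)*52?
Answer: 208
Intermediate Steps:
R(H) = 2*H*(H + H³) (R(H) = (H³ + H)*(2*H) = (H + H³)*(2*H) = 2*H*(H + H³))
R(1)*52 = (2*1²*(1 + 1²))*52 = (2*1*(1 + 1))*52 = (2*1*2)*52 = 4*52 = 208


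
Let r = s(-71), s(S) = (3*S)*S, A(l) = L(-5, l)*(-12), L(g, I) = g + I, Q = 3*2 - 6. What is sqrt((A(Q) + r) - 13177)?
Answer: sqrt(2006) ≈ 44.788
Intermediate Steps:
Q = 0 (Q = 6 - 6 = 0)
L(g, I) = I + g
A(l) = 60 - 12*l (A(l) = (l - 5)*(-12) = (-5 + l)*(-12) = 60 - 12*l)
s(S) = 3*S**2
r = 15123 (r = 3*(-71)**2 = 3*5041 = 15123)
sqrt((A(Q) + r) - 13177) = sqrt(((60 - 12*0) + 15123) - 13177) = sqrt(((60 + 0) + 15123) - 13177) = sqrt((60 + 15123) - 13177) = sqrt(15183 - 13177) = sqrt(2006)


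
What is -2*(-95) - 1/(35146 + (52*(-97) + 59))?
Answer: 5730589/30161 ≈ 190.00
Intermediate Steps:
-2*(-95) - 1/(35146 + (52*(-97) + 59)) = 190 - 1/(35146 + (-5044 + 59)) = 190 - 1/(35146 - 4985) = 190 - 1/30161 = 5730589/30161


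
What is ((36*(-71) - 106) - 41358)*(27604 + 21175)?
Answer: -2147251580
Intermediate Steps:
((36*(-71) - 106) - 41358)*(27604 + 21175) = ((-2556 - 106) - 41358)*48779 = (-2662 - 41358)*48779 = -44020*48779 = -2147251580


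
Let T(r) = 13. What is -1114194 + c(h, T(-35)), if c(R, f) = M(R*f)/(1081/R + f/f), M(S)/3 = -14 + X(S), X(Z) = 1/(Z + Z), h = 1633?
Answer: -78623768649/70564 ≈ -1.1142e+6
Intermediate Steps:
X(Z) = 1/(2*Z)
M(S) = -42 + 3/(2*S) (M(S) = 3*(-14 + 1/(2*S)) = -42 + 3/(2*S))
c(R, f) = (-42 + 3/(2*R*f))/(1 + 1081/R) (c(R, f) = (-42 + 3/(2*((R*f))))/(1081/R + f/f) = (-42 + 3*(1/(R*f))/2)/(1081/R + 1) = (-42 + 3/(2*R*f))/(1 + 1081/R))
-1114194 + c(h, T(-35)) = -1114194 + (3/2)*(1 - 28*1633*13)/(13*(1081 + 1633)) = -1114194 + (3/2)*(1/13)*(1 - 594412)/2714 = -1114194 + (3/2)*(1/13)*(1/2714)*(-594411) = -1114194 - 1783233/70564 = -78623768649/70564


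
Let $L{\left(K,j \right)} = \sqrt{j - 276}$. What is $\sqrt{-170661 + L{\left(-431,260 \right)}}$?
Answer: $\sqrt{-170661 + 4 i} \approx 0.005 + 413.11 i$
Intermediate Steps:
$L{\left(K,j \right)} = \sqrt{-276 + j}$
$\sqrt{-170661 + L{\left(-431,260 \right)}} = \sqrt{-170661 + \sqrt{-276 + 260}} = \sqrt{-170661 + \sqrt{-16}} = \sqrt{-170661 + 4 i}$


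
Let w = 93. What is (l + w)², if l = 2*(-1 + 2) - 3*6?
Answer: 5929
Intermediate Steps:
l = -16 (l = 2*1 - 18 = 2 - 18 = -16)
(l + w)² = (-16 + 93)² = 77² = 5929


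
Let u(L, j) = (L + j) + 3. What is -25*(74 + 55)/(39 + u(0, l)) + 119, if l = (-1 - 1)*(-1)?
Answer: 2011/44 ≈ 45.705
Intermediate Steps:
l = 2 (l = -2*(-1) = 2)
u(L, j) = 3 + L + j
-25*(74 + 55)/(39 + u(0, l)) + 119 = -25*(74 + 55)/(39 + (3 + 0 + 2)) + 119 = -3225/(39 + 5) + 119 = -3225/44 + 119 = 2011/44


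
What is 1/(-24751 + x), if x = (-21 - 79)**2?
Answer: -1/14751 ≈ -6.7792e-5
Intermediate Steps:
x = 10000 (x = (-100)**2 = 10000)
1/(-24751 + x) = 1/(-24751 + 10000) = 1/(-14751) = -1/14751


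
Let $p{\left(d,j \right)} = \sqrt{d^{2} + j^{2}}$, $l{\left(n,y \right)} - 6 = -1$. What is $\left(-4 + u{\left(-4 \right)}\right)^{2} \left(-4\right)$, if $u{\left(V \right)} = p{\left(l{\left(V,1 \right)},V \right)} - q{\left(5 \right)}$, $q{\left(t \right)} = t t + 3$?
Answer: $-4260 + 256 \sqrt{41} \approx -2620.8$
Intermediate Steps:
$q{\left(t \right)} = 3 + t^{2}$ ($q{\left(t \right)} = t^{2} + 3 = 3 + t^{2}$)
$l{\left(n,y \right)} = 5$ ($l{\left(n,y \right)} = 6 - 1 = 5$)
$u{\left(V \right)} = -28 + \sqrt{25 + V^{2}}$ ($u{\left(V \right)} = \sqrt{5^{2} + V^{2}} - \left(3 + 5^{2}\right) = \sqrt{25 + V^{2}} - \left(3 + 25\right) = \sqrt{25 + V^{2}} - 28 = -28 + \sqrt{25 + V^{2}}$)
$\left(-4 + u{\left(-4 \right)}\right)^{2} \left(-4\right) = \left(-4 - \left(28 - \sqrt{25 + \left(-4\right)^{2}}\right)\right)^{2} \left(-4\right) = \left(-4 - \left(28 - \sqrt{25 + 16}\right)\right)^{2} \left(-4\right) = \left(-4 - \left(28 - \sqrt{41}\right)\right)^{2} \left(-4\right) = \left(-32 + \sqrt{41}\right)^{2} \left(-4\right) = - 4 \left(-32 + \sqrt{41}\right)^{2}$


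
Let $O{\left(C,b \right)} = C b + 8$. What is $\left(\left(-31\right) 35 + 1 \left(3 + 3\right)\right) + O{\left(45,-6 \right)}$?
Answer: $-1341$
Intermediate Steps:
$O{\left(C,b \right)} = 8 + C b$
$\left(\left(-31\right) 35 + 1 \left(3 + 3\right)\right) + O{\left(45,-6 \right)} = \left(\left(-31\right) 35 + 1 \left(3 + 3\right)\right) + \left(8 + 45 \left(-6\right)\right) = \left(-1085 + 1 \cdot 6\right) + \left(8 - 270\right) = \left(-1085 + 6\right) - 262 = -1079 - 262 = -1341$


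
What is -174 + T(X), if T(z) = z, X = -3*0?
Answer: -174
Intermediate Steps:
X = 0
-174 + T(X) = -174 + 0 = -174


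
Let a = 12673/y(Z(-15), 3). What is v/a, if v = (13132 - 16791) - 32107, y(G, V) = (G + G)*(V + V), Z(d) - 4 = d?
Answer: 4721112/12673 ≈ 372.53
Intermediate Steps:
Z(d) = 4 + d
y(G, V) = 4*G*V (y(G, V) = (2*G)*(2*V) = 4*G*V)
v = -35766 (v = -3659 - 32107 = -35766)
a = -12673/132 (a = 12673/((4*(4 - 15)*3)) = 12673/((4*(-11)*3)) = 12673/(-132) = 12673*(-1/132) = -12673/132 ≈ -96.008)
v/a = -35766/(-12673/132) = -35766*(-132/12673) = 4721112/12673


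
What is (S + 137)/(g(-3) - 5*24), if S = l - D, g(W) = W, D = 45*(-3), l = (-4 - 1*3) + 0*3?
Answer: -265/123 ≈ -2.1545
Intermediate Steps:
l = -7 (l = (-4 - 3) + 0 = -7 + 0 = -7)
D = -135
S = 128 (S = -7 - 1*(-135) = -7 + 135 = 128)
(S + 137)/(g(-3) - 5*24) = (128 + 137)/(-3 - 5*24) = 265/(-3 - 120) = 265/(-123) = 265*(-1/123) = -265/123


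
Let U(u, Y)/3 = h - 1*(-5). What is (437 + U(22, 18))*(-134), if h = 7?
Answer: -63382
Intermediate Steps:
U(u, Y) = 36 (U(u, Y) = 3*(7 - 1*(-5)) = 3*(7 + 5) = 3*12 = 36)
(437 + U(22, 18))*(-134) = (437 + 36)*(-134) = 473*(-134) = -63382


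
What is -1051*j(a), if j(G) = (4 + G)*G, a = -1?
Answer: 3153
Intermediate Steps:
j(G) = G*(4 + G)
-1051*j(a) = -(-1051)*(4 - 1) = -(-1051)*3 = -1051*(-3) = 3153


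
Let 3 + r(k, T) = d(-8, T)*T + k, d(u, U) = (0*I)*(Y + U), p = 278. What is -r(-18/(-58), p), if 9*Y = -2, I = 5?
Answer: 78/29 ≈ 2.6897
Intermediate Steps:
Y = -2/9 (Y = (1/9)*(-2) = -2/9 ≈ -0.22222)
d(u, U) = 0 (d(u, U) = (0*5)*(-2/9 + U) = 0*(-2/9 + U) = 0)
r(k, T) = -3 + k (r(k, T) = -3 + (0*T + k) = -3 + (0 + k) = -3 + k)
-r(-18/(-58), p) = -(-3 - 18/(-58)) = -(-3 - 18*(-1/58)) = -(-3 + 9/29) = -1*(-78/29) = 78/29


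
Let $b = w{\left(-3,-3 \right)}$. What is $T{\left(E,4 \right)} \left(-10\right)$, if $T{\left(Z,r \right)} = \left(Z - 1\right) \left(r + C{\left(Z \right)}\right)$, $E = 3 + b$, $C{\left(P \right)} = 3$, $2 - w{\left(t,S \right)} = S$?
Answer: $-490$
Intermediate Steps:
$w{\left(t,S \right)} = 2 - S$
$b = 5$ ($b = 2 - -3 = 2 + 3 = 5$)
$E = 8$ ($E = 3 + 5 = 8$)
$T{\left(Z,r \right)} = \left(-1 + Z\right) \left(3 + r\right)$ ($T{\left(Z,r \right)} = \left(Z - 1\right) \left(r + 3\right) = \left(-1 + Z\right) \left(3 + r\right)$)
$T{\left(E,4 \right)} \left(-10\right) = \left(-3 - 4 + 3 \cdot 8 + 8 \cdot 4\right) \left(-10\right) = \left(-3 - 4 + 24 + 32\right) \left(-10\right) = 49 \left(-10\right) = -490$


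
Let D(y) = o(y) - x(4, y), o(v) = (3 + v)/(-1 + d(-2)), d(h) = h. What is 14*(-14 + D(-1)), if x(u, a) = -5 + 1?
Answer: -448/3 ≈ -149.33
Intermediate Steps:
x(u, a) = -4
o(v) = -1 - v/3 (o(v) = (3 + v)/(-1 - 2) = (3 + v)/(-3) = (3 + v)*(-⅓) = -1 - v/3)
D(y) = 3 - y/3 (D(y) = (-1 - y/3) - 1*(-4) = (-1 - y/3) + 4 = 3 - y/3)
14*(-14 + D(-1)) = 14*(-14 + (3 - ⅓*(-1))) = 14*(-14 + (3 + ⅓)) = 14*(-14 + 10/3) = 14*(-32/3) = -448/3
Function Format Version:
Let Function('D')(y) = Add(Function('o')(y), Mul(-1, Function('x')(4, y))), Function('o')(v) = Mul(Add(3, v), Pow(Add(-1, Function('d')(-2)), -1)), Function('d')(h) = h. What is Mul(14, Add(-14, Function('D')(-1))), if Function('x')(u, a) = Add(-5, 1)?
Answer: Rational(-448, 3) ≈ -149.33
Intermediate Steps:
Function('x')(u, a) = -4
Function('o')(v) = Add(-1, Mul(Rational(-1, 3), v)) (Function('o')(v) = Mul(Add(3, v), Pow(Add(-1, -2), -1)) = Mul(Add(3, v), Pow(-3, -1)) = Mul(Add(3, v), Rational(-1, 3)) = Add(-1, Mul(Rational(-1, 3), v)))
Function('D')(y) = Add(3, Mul(Rational(-1, 3), y)) (Function('D')(y) = Add(Add(-1, Mul(Rational(-1, 3), y)), Mul(-1, -4)) = Add(Add(-1, Mul(Rational(-1, 3), y)), 4) = Add(3, Mul(Rational(-1, 3), y)))
Mul(14, Add(-14, Function('D')(-1))) = Mul(14, Add(-14, Add(3, Mul(Rational(-1, 3), -1)))) = Mul(14, Add(-14, Add(3, Rational(1, 3)))) = Mul(14, Add(-14, Rational(10, 3))) = Mul(14, Rational(-32, 3)) = Rational(-448, 3)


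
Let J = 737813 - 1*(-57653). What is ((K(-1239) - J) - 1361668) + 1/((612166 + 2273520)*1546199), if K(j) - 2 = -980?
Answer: -9629160821233653567/4461844807514 ≈ -2.1581e+6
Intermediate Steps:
J = 795466 (J = 737813 + 57653 = 795466)
K(j) = -978 (K(j) = 2 - 980 = -978)
((K(-1239) - J) - 1361668) + 1/((612166 + 2273520)*1546199) = ((-978 - 1*795466) - 1361668) + 1/((612166 + 2273520)*1546199) = ((-978 - 795466) - 1361668) + (1/1546199)/2885686 = (-796444 - 1361668) + (1/2885686)*(1/1546199) = -2158112 + 1/4461844807514 = -9629160821233653567/4461844807514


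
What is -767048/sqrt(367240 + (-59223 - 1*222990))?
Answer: -767048*sqrt(85027)/85027 ≈ -2630.5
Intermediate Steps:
-767048/sqrt(367240 + (-59223 - 1*222990)) = -767048/sqrt(367240 + (-59223 - 222990)) = -767048/sqrt(367240 - 282213) = -767048*sqrt(85027)/85027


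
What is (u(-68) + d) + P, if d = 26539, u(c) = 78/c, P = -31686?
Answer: -175037/34 ≈ -5148.1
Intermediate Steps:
(u(-68) + d) + P = (78/(-68) + 26539) - 31686 = (78*(-1/68) + 26539) - 31686 = (-39/34 + 26539) - 31686 = 902287/34 - 31686 = -175037/34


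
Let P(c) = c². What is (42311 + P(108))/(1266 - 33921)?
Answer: -10795/6531 ≈ -1.6529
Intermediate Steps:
(42311 + P(108))/(1266 - 33921) = (42311 + 108²)/(1266 - 33921) = (42311 + 11664)/(-32655) = 53975*(-1/32655) = -10795/6531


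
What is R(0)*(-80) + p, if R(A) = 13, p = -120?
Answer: -1160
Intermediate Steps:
R(0)*(-80) + p = 13*(-80) - 120 = -1040 - 120 = -1160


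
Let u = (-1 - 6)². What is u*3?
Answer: 147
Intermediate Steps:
u = 49 (u = (-7)² = 49)
u*3 = 49*3 = 147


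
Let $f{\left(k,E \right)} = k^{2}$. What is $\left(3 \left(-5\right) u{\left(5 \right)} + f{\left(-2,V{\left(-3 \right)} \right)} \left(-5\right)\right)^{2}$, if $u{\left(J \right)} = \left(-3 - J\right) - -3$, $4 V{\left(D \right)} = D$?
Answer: $3025$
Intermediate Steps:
$V{\left(D \right)} = \frac{D}{4}$
$u{\left(J \right)} = - J$ ($u{\left(J \right)} = \left(-3 - J\right) + 3 = - J$)
$\left(3 \left(-5\right) u{\left(5 \right)} + f{\left(-2,V{\left(-3 \right)} \right)} \left(-5\right)\right)^{2} = \left(3 \left(-5\right) \left(\left(-1\right) 5\right) + \left(-2\right)^{2} \left(-5\right)\right)^{2} = \left(\left(-15\right) \left(-5\right) + 4 \left(-5\right)\right)^{2} = \left(75 - 20\right)^{2} = 55^{2} = 3025$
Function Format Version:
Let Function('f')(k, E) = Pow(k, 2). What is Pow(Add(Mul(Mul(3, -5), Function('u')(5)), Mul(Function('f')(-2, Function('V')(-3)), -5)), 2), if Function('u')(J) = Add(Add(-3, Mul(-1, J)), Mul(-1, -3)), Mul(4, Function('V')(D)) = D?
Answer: 3025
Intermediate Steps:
Function('V')(D) = Mul(Rational(1, 4), D)
Function('u')(J) = Mul(-1, J) (Function('u')(J) = Add(Add(-3, Mul(-1, J)), 3) = Mul(-1, J))
Pow(Add(Mul(Mul(3, -5), Function('u')(5)), Mul(Function('f')(-2, Function('V')(-3)), -5)), 2) = Pow(Add(Mul(Mul(3, -5), Mul(-1, 5)), Mul(Pow(-2, 2), -5)), 2) = Pow(Add(Mul(-15, -5), Mul(4, -5)), 2) = Pow(Add(75, -20), 2) = Pow(55, 2) = 3025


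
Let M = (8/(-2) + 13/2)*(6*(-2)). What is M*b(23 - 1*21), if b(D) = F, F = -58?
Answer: 1740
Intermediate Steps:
b(D) = -58
M = -30 (M = (8*(-1/2) + 13*(1/2))*(-12) = (-4 + 13/2)*(-12) = (5/2)*(-12) = -30)
M*b(23 - 1*21) = -30*(-58) = 1740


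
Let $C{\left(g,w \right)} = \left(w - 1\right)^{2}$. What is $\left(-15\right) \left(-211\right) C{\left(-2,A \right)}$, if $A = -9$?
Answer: $316500$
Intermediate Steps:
$C{\left(g,w \right)} = \left(-1 + w\right)^{2}$
$\left(-15\right) \left(-211\right) C{\left(-2,A \right)} = \left(-15\right) \left(-211\right) \left(-1 - 9\right)^{2} = 3165 \left(-10\right)^{2} = 3165 \cdot 100 = 316500$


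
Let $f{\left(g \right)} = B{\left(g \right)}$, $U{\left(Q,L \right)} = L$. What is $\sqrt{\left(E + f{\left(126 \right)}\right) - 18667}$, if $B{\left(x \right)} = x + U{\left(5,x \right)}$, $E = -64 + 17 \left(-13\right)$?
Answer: $10 i \sqrt{187} \approx 136.75 i$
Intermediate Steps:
$E = -285$ ($E = -64 - 221 = -285$)
$B{\left(x \right)} = 2 x$ ($B{\left(x \right)} = x + x = 2 x$)
$f{\left(g \right)} = 2 g$
$\sqrt{\left(E + f{\left(126 \right)}\right) - 18667} = \sqrt{\left(-285 + 2 \cdot 126\right) - 18667} = \sqrt{\left(-285 + 252\right) - 18667} = \sqrt{-33 - 18667} = \sqrt{-18700} = 10 i \sqrt{187}$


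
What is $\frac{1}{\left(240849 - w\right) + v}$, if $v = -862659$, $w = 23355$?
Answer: $- \frac{1}{645165} \approx -1.55 \cdot 10^{-6}$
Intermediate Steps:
$\frac{1}{\left(240849 - w\right) + v} = \frac{1}{\left(240849 - 23355\right) - 862659} = \frac{1}{217494 - 862659} = \frac{1}{-645165} = - \frac{1}{645165}$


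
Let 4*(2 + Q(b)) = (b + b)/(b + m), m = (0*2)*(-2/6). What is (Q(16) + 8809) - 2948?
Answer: 11719/2 ≈ 5859.5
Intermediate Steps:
m = 0 (m = 0*(-2*⅙) = 0*(-⅓) = 0)
Q(b) = -3/2 (Q(b) = -2 + ((b + b)/(b + 0))/4 = -2 + ((2*b)/b)/4 = -2 + (¼)*2 = -2 + ½ = -3/2)
(Q(16) + 8809) - 2948 = (-3/2 + 8809) - 2948 = 17615/2 - 2948 = 11719/2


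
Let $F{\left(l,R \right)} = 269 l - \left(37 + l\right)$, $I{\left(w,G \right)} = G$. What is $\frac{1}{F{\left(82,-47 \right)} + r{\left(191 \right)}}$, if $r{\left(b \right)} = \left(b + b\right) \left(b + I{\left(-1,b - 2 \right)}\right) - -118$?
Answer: $\frac{1}{167217} \approx 5.9803 \cdot 10^{-6}$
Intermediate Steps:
$r{\left(b \right)} = 118 + 2 b \left(-2 + 2 b\right)$ ($r{\left(b \right)} = \left(b + b\right) \left(b + \left(b - 2\right)\right) - -118 = 2 b \left(b + \left(-2 + b\right)\right) + 118 = 2 b \left(-2 + 2 b\right) + 118 = 118 + 2 b \left(-2 + 2 b\right)$)
$F{\left(l,R \right)} = -37 + 268 l$
$\frac{1}{F{\left(82,-47 \right)} + r{\left(191 \right)}} = \frac{1}{\left(-37 + 268 \cdot 82\right) + \left(118 - 764 + 4 \cdot 191^{2}\right)} = \frac{1}{\left(-37 + 21976\right) + \left(118 - 764 + 4 \cdot 36481\right)} = \frac{1}{21939 + \left(118 - 764 + 145924\right)} = \frac{1}{21939 + 145278} = \frac{1}{167217}$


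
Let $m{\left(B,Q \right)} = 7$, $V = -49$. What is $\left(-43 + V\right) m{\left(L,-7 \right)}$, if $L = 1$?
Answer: $-644$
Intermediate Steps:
$\left(-43 + V\right) m{\left(L,-7 \right)} = \left(-43 - 49\right) 7 = \left(-92\right) 7 = -644$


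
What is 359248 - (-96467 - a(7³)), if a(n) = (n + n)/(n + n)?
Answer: 455716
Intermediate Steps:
a(n) = 1 (a(n) = (2*n)/((2*n)) = (2*n)*(1/(2*n)) = 1)
359248 - (-96467 - a(7³)) = 359248 - (-96467 - 1*1) = 359248 - (-96467 - 1) = 359248 - 1*(-96468) = 359248 + 96468 = 455716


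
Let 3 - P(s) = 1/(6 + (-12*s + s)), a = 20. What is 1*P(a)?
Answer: 643/214 ≈ 3.0047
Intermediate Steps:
P(s) = 3 - 1/(6 - 11*s) (P(s) = 3 - 1/(6 + (-12*s + s)) = 3 - 1/(6 - 11*s))
1*P(a) = 1*((-17 + 33*20)/(-6 + 11*20)) = 1*((-17 + 660)/(-6 + 220)) = 1*(643/214) = 643/214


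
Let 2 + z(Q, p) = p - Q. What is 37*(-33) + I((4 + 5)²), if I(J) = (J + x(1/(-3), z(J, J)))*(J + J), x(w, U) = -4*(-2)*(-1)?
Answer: 10605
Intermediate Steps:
z(Q, p) = -2 + p - Q (z(Q, p) = -2 + (p - Q) = -2 + p - Q)
x(w, U) = -8 (x(w, U) = 8*(-1) = -8)
I(J) = 2*J*(-8 + J) (I(J) = (J - 8)*(J + J) = (-8 + J)*(2*J) = 2*J*(-8 + J))
37*(-33) + I((4 + 5)²) = 37*(-33) + 2*(4 + 5)²*(-8 + (4 + 5)²) = -1221 + 2*9²*(-8 + 9²) = -1221 + 2*81*(-8 + 81) = -1221 + 2*81*73 = -1221 + 11826 = 10605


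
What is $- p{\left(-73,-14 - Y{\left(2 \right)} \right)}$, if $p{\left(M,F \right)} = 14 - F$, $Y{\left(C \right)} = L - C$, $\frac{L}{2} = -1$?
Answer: $-24$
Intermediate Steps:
$L = -2$ ($L = 2 \left(-1\right) = -2$)
$Y{\left(C \right)} = -2 - C$
$- p{\left(-73,-14 - Y{\left(2 \right)} \right)} = - (14 - \left(-14 - \left(-2 - 2\right)\right)) = - (14 - \left(-14 - -4\right)) = - (14 - \left(-14 + 4\right)) = - (14 - -10) = - (14 + 10) = \left(-1\right) 24 = -24$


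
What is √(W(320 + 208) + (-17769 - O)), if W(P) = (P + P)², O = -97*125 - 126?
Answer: √1109618 ≈ 1053.4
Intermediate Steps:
O = -12251 (O = -12125 - 126 = -12251)
W(P) = 4*P² (W(P) = (2*P)² = 4*P²)
√(W(320 + 208) + (-17769 - O)) = √(4*(320 + 208)² + (-17769 - 1*(-12251))) = √(4*528² + (-17769 + 12251)) = √(4*278784 - 5518) = √(1115136 - 5518) = √1109618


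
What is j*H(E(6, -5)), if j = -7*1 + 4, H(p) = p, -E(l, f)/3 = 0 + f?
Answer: -45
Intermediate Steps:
E(l, f) = -3*f (E(l, f) = -3*(0 + f) = -3*f)
j = -3 (j = -7 + 4 = -3)
j*H(E(6, -5)) = -(-9)*(-5) = -3*15 = -45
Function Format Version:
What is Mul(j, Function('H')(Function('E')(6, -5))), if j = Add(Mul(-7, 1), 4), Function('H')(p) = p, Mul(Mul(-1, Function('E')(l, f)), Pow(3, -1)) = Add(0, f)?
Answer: -45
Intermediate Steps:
Function('E')(l, f) = Mul(-3, f) (Function('E')(l, f) = Mul(-3, Add(0, f)) = Mul(-3, f))
j = -3 (j = Add(-7, 4) = -3)
Mul(j, Function('H')(Function('E')(6, -5))) = Mul(-3, Mul(-3, -5)) = Mul(-3, 15) = -45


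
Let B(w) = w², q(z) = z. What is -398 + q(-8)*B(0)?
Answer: -398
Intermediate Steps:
-398 + q(-8)*B(0) = -398 - 8*0² = -398 - 8*0 = -398 + 0 = -398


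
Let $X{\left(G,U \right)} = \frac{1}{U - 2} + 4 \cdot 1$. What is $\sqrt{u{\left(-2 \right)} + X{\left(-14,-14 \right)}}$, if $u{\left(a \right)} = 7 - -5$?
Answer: $\frac{\sqrt{255}}{4} \approx 3.9922$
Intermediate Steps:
$u{\left(a \right)} = 12$ ($u{\left(a \right)} = 7 + 5 = 12$)
$X{\left(G,U \right)} = 4 + \frac{1}{-2 + U}$ ($X{\left(G,U \right)} = \frac{1}{-2 + U} + 4 = 4 + \frac{1}{-2 + U}$)
$\sqrt{u{\left(-2 \right)} + X{\left(-14,-14 \right)}} = \sqrt{12 + \frac{-7 + 4 \left(-14\right)}{-2 - 14}} = \sqrt{12 + \frac{-7 - 56}{-16}} = \sqrt{12 - - \frac{63}{16}} = \sqrt{12 + \frac{63}{16}} = \sqrt{\frac{255}{16}} = \frac{\sqrt{255}}{4}$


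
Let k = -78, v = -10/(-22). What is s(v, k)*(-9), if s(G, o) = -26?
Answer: 234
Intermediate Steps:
v = 5/11 (v = -10*(-1/22) = 5/11 ≈ 0.45455)
s(v, k)*(-9) = -26*(-9) = 234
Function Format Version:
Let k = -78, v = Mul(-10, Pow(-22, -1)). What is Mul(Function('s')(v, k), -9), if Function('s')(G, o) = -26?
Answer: 234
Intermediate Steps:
v = Rational(5, 11) (v = Mul(-10, Rational(-1, 22)) = Rational(5, 11) ≈ 0.45455)
Mul(Function('s')(v, k), -9) = Mul(-26, -9) = 234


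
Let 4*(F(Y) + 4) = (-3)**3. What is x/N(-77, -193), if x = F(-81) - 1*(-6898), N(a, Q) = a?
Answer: -27549/308 ≈ -89.445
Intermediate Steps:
F(Y) = -43/4 (F(Y) = -4 + (1/4)*(-3)**3 = -4 + (1/4)*(-27) = -4 - 27/4 = -43/4)
x = 27549/4 (x = -43/4 - 1*(-6898) = -43/4 + 6898 = 27549/4 ≈ 6887.3)
x/N(-77, -193) = (27549/4)/(-77) = (27549/4)*(-1/77) = -27549/308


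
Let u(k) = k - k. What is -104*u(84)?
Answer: 0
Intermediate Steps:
u(k) = 0
-104*u(84) = -104*0 = 0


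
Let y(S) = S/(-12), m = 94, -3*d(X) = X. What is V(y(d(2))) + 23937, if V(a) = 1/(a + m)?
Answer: 40525359/1693 ≈ 23937.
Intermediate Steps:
d(X) = -X/3
y(S) = -S/12 (y(S) = S*(-1/12) = -S/12)
V(a) = 1/(94 + a) (V(a) = 1/(a + 94) = 1/(94 + a))
V(y(d(2))) + 23937 = 1/(94 - (-1)*2/36) + 23937 = 1/(94 - 1/12*(-2/3)) + 23937 = 1/(94 + 1/18) + 23937 = 1/(1693/18) + 23937 = 18/1693 + 23937 = 40525359/1693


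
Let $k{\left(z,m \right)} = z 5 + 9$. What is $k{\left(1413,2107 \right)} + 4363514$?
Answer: $4370588$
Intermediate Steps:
$k{\left(z,m \right)} = 9 + 5 z$ ($k{\left(z,m \right)} = 5 z + 9 = 9 + 5 z$)
$k{\left(1413,2107 \right)} + 4363514 = \left(9 + 5 \cdot 1413\right) + 4363514 = \left(9 + 7065\right) + 4363514 = 7074 + 4363514 = 4370588$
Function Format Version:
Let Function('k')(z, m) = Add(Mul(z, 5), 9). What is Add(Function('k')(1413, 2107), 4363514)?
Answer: 4370588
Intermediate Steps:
Function('k')(z, m) = Add(9, Mul(5, z)) (Function('k')(z, m) = Add(Mul(5, z), 9) = Add(9, Mul(5, z)))
Add(Function('k')(1413, 2107), 4363514) = Add(Add(9, Mul(5, 1413)), 4363514) = Add(Add(9, 7065), 4363514) = Add(7074, 4363514) = 4370588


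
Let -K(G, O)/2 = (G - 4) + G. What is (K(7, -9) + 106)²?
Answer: 7396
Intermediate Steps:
K(G, O) = 8 - 4*G (K(G, O) = -2*((G - 4) + G) = -2*((-4 + G) + G) = -2*(-4 + 2*G) = 8 - 4*G)
(K(7, -9) + 106)² = ((8 - 4*7) + 106)² = ((8 - 28) + 106)² = (-20 + 106)² = 86² = 7396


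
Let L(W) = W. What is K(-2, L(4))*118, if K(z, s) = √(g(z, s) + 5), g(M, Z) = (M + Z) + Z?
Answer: 118*√11 ≈ 391.36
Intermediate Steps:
g(M, Z) = M + 2*Z
K(z, s) = √(5 + z + 2*s) (K(z, s) = √((z + 2*s) + 5) = √(5 + z + 2*s))
K(-2, L(4))*118 = √(5 - 2 + 2*4)*118 = √(5 - 2 + 8)*118 = √11*118 = 118*√11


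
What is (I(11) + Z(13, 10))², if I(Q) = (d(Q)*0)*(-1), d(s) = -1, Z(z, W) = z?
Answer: 169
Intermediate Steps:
I(Q) = 0 (I(Q) = -1*0*(-1) = 0*(-1) = 0)
(I(11) + Z(13, 10))² = (0 + 13)² = 13² = 169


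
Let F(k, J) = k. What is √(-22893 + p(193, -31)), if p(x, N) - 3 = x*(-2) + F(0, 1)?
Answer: 46*I*√11 ≈ 152.56*I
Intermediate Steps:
p(x, N) = 3 - 2*x (p(x, N) = 3 + (x*(-2) + 0) = 3 + (-2*x + 0) = 3 - 2*x)
√(-22893 + p(193, -31)) = √(-22893 + (3 - 2*193)) = √(-22893 + (3 - 386)) = √(-22893 - 383) = √(-23276) = 46*I*√11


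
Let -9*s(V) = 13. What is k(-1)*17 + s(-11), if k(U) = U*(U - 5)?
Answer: 905/9 ≈ 100.56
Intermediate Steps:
k(U) = U*(-5 + U)
s(V) = -13/9 (s(V) = -⅑*13 = -13/9)
k(-1)*17 + s(-11) = -(-5 - 1)*17 - 13/9 = -1*(-6)*17 - 13/9 = 6*17 - 13/9 = 102 - 13/9 = 905/9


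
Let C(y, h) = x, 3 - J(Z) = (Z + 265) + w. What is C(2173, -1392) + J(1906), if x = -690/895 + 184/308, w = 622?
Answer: -38456962/13783 ≈ -2790.2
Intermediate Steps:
J(Z) = -884 - Z (J(Z) = 3 - ((Z + 265) + 622) = 3 - ((265 + Z) + 622) = 3 - (887 + Z) = 3 + (-887 - Z) = -884 - Z)
x = -2392/13783 (x = -690*1/895 + 184*(1/308) = -138/179 + 46/77 = -2392/13783 ≈ -0.17355)
C(y, h) = -2392/13783
C(2173, -1392) + J(1906) = -2392/13783 + (-884 - 1*1906) = -2392/13783 + (-884 - 1906) = -2392/13783 - 2790 = -38456962/13783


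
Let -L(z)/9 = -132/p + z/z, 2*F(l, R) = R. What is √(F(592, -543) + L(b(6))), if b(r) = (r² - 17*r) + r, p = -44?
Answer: I*√1230/2 ≈ 17.536*I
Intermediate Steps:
F(l, R) = R/2
b(r) = r² - 16*r
L(z) = -36 (L(z) = -9*(-132/(-44) + z/z) = -9*(-132*(-1/44) + 1) = -9*(3 + 1) = -9*4 = -36)
√(F(592, -543) + L(b(6))) = √((½)*(-543) - 36) = √(-543/2 - 36) = √(-615/2) = I*√1230/2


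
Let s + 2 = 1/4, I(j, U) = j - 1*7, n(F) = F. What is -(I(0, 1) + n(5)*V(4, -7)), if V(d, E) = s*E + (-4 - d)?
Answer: -57/4 ≈ -14.250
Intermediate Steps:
I(j, U) = -7 + j (I(j, U) = j - 7 = -7 + j)
s = -7/4 (s = -2 + 1/4 = -7/4 ≈ -1.7500)
V(d, E) = -4 - d - 7*E/4 (V(d, E) = -7*E/4 + (-4 - d) = -4 - d - 7*E/4)
-(I(0, 1) + n(5)*V(4, -7)) = -((-7 + 0) + 5*(-4 - 1*4 - 7/4*(-7))) = -(-7 + 5*(-4 - 4 + 49/4)) = -(-7 + 5*(17/4)) = -(-7 + 85/4) = -1*57/4 = -57/4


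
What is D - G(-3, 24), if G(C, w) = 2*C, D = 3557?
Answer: 3563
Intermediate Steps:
D - G(-3, 24) = 3557 - 2*(-3) = 3557 - 1*(-6) = 3557 + 6 = 3563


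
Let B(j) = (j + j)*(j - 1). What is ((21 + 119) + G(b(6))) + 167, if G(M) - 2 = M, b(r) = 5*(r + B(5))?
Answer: 539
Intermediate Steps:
B(j) = 2*j*(-1 + j) (B(j) = (2*j)*(-1 + j) = 2*j*(-1 + j))
b(r) = 200 + 5*r (b(r) = 5*(r + 2*5*(-1 + 5)) = 5*(r + 2*5*4) = 5*(r + 40) = 5*(40 + r) = 200 + 5*r)
G(M) = 2 + M
((21 + 119) + G(b(6))) + 167 = ((21 + 119) + (2 + (200 + 5*6))) + 167 = (140 + (2 + (200 + 30))) + 167 = (140 + (2 + 230)) + 167 = (140 + 232) + 167 = 372 + 167 = 539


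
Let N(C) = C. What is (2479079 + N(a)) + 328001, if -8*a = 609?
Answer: 22456031/8 ≈ 2.8070e+6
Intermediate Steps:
a = -609/8 (a = -1/8*609 = -609/8 ≈ -76.125)
(2479079 + N(a)) + 328001 = (2479079 - 609/8) + 328001 = 19832023/8 + 328001 = 22456031/8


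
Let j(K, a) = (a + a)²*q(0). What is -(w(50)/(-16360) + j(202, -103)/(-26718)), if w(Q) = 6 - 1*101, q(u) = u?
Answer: -19/3272 ≈ -0.0058068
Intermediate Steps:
w(Q) = -95 (w(Q) = 6 - 101 = -95)
j(K, a) = 0 (j(K, a) = (a + a)²*0 = (2*a)²*0 = (4*a²)*0 = 0)
-(w(50)/(-16360) + j(202, -103)/(-26718)) = -(-95/(-16360) + 0/(-26718)) = -(-95*(-1/16360) + 0*(-1/26718)) = -(19/3272 + 0) = -1*19/3272 = -19/3272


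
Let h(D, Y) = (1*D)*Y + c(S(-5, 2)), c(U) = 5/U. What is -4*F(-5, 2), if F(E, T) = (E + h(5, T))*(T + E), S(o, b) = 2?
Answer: 90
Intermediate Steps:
h(D, Y) = 5/2 + D*Y (h(D, Y) = (1*D)*Y + 5/2 = D*Y + 5*(1/2) = D*Y + 5/2 = 5/2 + D*Y)
F(E, T) = (E + T)*(5/2 + E + 5*T) (F(E, T) = (E + (5/2 + 5*T))*(T + E) = (5/2 + E + 5*T)*(E + T) = (E + T)*(5/2 + E + 5*T))
-4*F(-5, 2) = -4*((-5)**2 + 5*2**2 + (5/2)*(-5) + (5/2)*2 + 6*(-5)*2) = -4*(25 + 5*4 - 25/2 + 5 - 60) = -4*(25 + 20 - 25/2 + 5 - 60) = -4*(-45/2) = 90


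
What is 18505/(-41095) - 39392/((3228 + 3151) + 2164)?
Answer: -355380491/70214917 ≈ -5.0613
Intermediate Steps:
18505/(-41095) - 39392/((3228 + 3151) + 2164) = 18505*(-1/41095) - 39392/(6379 + 2164) = -3701/8219 - 39392/8543 = -355380491/70214917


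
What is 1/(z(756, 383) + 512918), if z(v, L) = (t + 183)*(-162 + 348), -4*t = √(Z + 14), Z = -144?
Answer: 1093912/598322294057 + 93*I*√130/598322294057 ≈ 1.8283e-6 + 1.7722e-9*I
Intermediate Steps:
t = -I*√130/4 (t = -√(-144 + 14)/4 = -I*√130/4 ≈ -2.8504*I)
z(v, L) = 34038 - 93*I*√130/2 (z(v, L) = (-I*√130/4 + 183)*(-162 + 348) = (183 - I*√130/4)*186 = 34038 - 93*I*√130/2)
1/(z(756, 383) + 512918) = 1/((34038 - 93*I*√130/2) + 512918) = 1/(546956 - 93*I*√130/2)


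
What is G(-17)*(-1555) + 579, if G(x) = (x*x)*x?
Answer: 7640294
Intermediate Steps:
G(x) = x³ (G(x) = x²*x = x³)
G(-17)*(-1555) + 579 = (-17)³*(-1555) + 579 = -4913*(-1555) + 579 = 7639715 + 579 = 7640294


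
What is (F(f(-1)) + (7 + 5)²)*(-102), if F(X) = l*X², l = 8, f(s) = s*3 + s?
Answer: -27744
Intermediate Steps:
f(s) = 4*s (f(s) = 3*s + s = 4*s)
F(X) = 8*X²
(F(f(-1)) + (7 + 5)²)*(-102) = (8*(4*(-1))² + (7 + 5)²)*(-102) = (8*(-4)² + 12²)*(-102) = (8*16 + 144)*(-102) = (128 + 144)*(-102) = 272*(-102) = -27744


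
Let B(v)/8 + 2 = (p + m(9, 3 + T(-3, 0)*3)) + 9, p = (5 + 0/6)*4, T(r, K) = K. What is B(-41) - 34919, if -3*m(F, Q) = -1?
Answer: -104101/3 ≈ -34700.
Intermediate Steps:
m(F, Q) = ⅓ (m(F, Q) = -⅓*(-1) = ⅓)
p = 20 (p = (5 + 0*(⅙))*4 = (5 + 0)*4 = 5*4 = 20)
B(v) = 656/3 (B(v) = -16 + 8*((20 + ⅓) + 9) = -16 + 8*(61/3 + 9) = -16 + 8*(88/3) = -16 + 704/3 = 656/3)
B(-41) - 34919 = 656/3 - 34919 = -104101/3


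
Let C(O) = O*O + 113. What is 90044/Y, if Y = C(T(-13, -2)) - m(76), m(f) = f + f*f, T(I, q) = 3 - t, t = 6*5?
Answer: -45022/2505 ≈ -17.973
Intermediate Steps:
t = 30
T(I, q) = -27 (T(I, q) = 3 - 1*30 = 3 - 30 = -27)
m(f) = f + f²
C(O) = 113 + O² (C(O) = O² + 113 = 113 + O²)
Y = -5010 (Y = (113 + (-27)²) - 76*(1 + 76) = (113 + 729) - 76*77 = 842 - 1*5852 = 842 - 5852 = -5010)
90044/Y = 90044/(-5010) = 90044*(-1/5010) = -45022/2505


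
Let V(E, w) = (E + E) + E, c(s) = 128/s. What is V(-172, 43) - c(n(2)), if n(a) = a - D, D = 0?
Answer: -580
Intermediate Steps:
n(a) = a (n(a) = a - 1*0 = a + 0 = a)
V(E, w) = 3*E (V(E, w) = 2*E + E = 3*E)
V(-172, 43) - c(n(2)) = 3*(-172) - 128/2 = -516 - 128/2 = -516 - 1*64 = -516 - 64 = -580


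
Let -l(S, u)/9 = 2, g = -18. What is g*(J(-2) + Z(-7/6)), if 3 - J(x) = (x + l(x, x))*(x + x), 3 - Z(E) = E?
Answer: 1311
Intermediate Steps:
Z(E) = 3 - E
l(S, u) = -18 (l(S, u) = -9*2 = -18)
J(x) = 3 - 2*x*(-18 + x) (J(x) = 3 - (x - 18)*(x + x) = 3 - (-18 + x)*2*x = 3 - 2*x*(-18 + x))
g*(J(-2) + Z(-7/6)) = -18*((3 - 2*(-2)**2 + 36*(-2)) + (3 - (-7)/6)) = -18*((3 - 2*4 - 72) + (3 - (-7)/6)) = -18*((3 - 8 - 72) + (3 - 1*(-7/6))) = -18*(-77 + (3 + 7/6)) = -18*(-77 + 25/6) = -18*(-437/6) = 1311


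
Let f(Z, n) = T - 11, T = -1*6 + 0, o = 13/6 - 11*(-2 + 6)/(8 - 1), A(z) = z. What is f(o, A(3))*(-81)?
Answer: 1377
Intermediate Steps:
o = -173/42 (o = 13*(1/6) - 11/(7/4) = 13/6 - 11/(7*(1/4)) = 13/6 - 11/7/4 = 13/6 - 11*4/7 = 13/6 - 44/7 = -173/42 ≈ -4.1190)
T = -6 (T = -6 + 0 = -6)
f(Z, n) = -17 (f(Z, n) = -6 - 11 = -17)
f(o, A(3))*(-81) = -17*(-81) = 1377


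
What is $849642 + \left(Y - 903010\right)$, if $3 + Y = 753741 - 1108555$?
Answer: $-408185$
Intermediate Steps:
$Y = -354817$ ($Y = -3 + \left(753741 - 1108555\right) = -3 - 354814 = -354817$)
$849642 + \left(Y - 903010\right) = 849642 - 1257827 = -408185$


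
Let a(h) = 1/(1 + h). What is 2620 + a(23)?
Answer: 62881/24 ≈ 2620.0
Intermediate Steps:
2620 + a(23) = 2620 + 1/(1 + 23) = 2620 + 1/24 = 62881/24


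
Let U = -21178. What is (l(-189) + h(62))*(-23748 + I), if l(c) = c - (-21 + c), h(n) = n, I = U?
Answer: -3728858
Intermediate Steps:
I = -21178
l(c) = 21 (l(c) = c + (21 - c) = 21)
(l(-189) + h(62))*(-23748 + I) = (21 + 62)*(-23748 - 21178) = 83*(-44926) = -3728858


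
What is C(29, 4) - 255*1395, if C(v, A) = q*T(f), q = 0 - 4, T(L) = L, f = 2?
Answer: -355733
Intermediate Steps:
q = -4
C(v, A) = -8 (C(v, A) = -4*2 = -8)
C(29, 4) - 255*1395 = -8 - 255*1395 = -8 - 355725 = -355733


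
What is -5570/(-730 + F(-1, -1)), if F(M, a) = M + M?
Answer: 2785/366 ≈ 7.6093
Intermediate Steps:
F(M, a) = 2*M
-5570/(-730 + F(-1, -1)) = -5570/(-730 + 2*(-1)) = -5570/(-730 - 2) = -5570/(-732) = -5570*(-1/732) = 2785/366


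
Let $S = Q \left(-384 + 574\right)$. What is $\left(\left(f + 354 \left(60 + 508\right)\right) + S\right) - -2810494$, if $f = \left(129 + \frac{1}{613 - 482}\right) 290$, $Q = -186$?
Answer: $\frac{394786606}{131} \approx 3.0136 \cdot 10^{6}$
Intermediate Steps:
$f = \frac{4901000}{131}$ ($f = \left(129 + \frac{1}{131}\right) 290 = \frac{16900}{131} \cdot 290 = \frac{4901000}{131} \approx 37412.0$)
$S = -35340$ ($S = - 186 \left(-384 + 574\right) = \left(-186\right) 190 = -35340$)
$\left(\left(f + 354 \left(60 + 508\right)\right) + S\right) - -2810494 = \left(\left(\frac{4901000}{131} + 354 \left(60 + 508\right)\right) - 35340\right) - -2810494 = \left(\left(\frac{4901000}{131} + 354 \cdot 568\right) - 35340\right) + 2810494 = \left(\left(\frac{4901000}{131} + 201072\right) - 35340\right) + 2810494 = \left(\frac{31241432}{131} - 35340\right) + 2810494 = \frac{26611892}{131} + 2810494 = \frac{394786606}{131}$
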